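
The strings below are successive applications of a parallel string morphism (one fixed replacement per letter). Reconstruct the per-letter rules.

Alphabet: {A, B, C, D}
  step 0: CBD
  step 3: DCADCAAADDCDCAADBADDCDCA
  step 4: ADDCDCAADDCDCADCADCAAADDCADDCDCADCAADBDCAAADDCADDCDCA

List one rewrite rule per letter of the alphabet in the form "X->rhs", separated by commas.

  step 3 ⇒ step 4: DCADCAAADDCDCAADBADDCDCA ⇒ A·DDC·DCA·A·DDC·DCA·DCA·DCA·A·A·DDC·A·DDC·DCA·DCA·A·DB·DCA·A·A·DDC·A·DDC·DCA
    A ↦ DCA
    B ↦ DB
    C ↦ DDC
    D ↦ A

A->DCA, B->DB, C->DDC, D->A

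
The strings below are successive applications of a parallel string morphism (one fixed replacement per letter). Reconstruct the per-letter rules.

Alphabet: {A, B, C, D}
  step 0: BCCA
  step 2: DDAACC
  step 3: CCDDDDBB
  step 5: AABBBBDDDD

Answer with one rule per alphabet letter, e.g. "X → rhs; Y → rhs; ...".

  step 2 ⇒ step 3: DDAACC ⇒ C·C·DD·DD·B·B
    A ↦ DD
    C ↦ B
    D ↦ C
    B ↦ A  (constrained at step 0)

A->DD, B->A, C->B, D->C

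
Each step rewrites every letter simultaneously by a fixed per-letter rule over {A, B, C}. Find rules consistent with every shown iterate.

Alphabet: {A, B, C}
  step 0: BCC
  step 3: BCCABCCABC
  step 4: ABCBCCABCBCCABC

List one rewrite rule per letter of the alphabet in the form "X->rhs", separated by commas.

  step 3 ⇒ step 4: BCCABCCABC ⇒ A·BC·BC·C·A·BC·BC·C·A·BC
    A ↦ C
    B ↦ A
    C ↦ BC

A->C, B->A, C->BC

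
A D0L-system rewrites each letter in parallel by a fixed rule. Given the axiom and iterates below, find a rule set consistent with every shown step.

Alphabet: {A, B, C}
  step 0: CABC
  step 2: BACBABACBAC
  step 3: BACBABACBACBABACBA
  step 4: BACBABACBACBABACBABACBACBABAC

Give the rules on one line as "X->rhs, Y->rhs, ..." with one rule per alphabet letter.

  step 3 ⇒ step 4: BACBABACBACBABACBA ⇒ BA·C·BA·BA·C·BA·C·BA·BA·C·BA·BA·C·BA·C·BA·BA·C
    A ↦ C
    B ↦ BA
    C ↦ BA

A->C, B->BA, C->BA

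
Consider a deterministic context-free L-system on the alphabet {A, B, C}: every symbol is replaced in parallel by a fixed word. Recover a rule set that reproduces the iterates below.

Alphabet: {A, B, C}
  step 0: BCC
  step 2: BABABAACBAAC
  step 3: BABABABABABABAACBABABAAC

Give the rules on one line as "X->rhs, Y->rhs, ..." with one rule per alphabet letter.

A->BA, B->BA, C->AC

  step 2 ⇒ step 3: BABABAACBAAC ⇒ BA·BA·BA·BA·BA·BA·BA·AC·BA·BA·BA·AC
    A ↦ BA
    B ↦ BA
    C ↦ AC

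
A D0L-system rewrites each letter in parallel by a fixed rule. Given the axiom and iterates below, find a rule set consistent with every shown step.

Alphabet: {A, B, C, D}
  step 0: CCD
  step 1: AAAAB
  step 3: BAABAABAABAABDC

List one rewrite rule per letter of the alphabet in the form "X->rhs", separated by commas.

  step 0 ⇒ step 1: CCD ⇒ AA·AA·B
    C ↦ AA
    D ↦ B
    A ↦ DC  (constrained at step 1)
    B ↦ DA  (constrained at step 1)

A->DC, B->DA, C->AA, D->B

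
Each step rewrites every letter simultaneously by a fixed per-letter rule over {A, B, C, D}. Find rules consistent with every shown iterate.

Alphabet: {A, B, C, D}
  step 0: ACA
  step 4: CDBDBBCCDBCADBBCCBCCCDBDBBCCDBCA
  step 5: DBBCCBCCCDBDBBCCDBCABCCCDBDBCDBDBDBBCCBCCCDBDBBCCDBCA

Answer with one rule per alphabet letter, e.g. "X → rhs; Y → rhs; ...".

  step 4 ⇒ step 5: CDBDBBCCDBCADBBCCBCCCDBDBBCCDBCA ⇒ DB·BC·C·BC·C·C·DB·DB·BC·C·DB·CA·BC·C·C·DB·DB·C·DB·DB·DB·BC·C·BC·C·C·DB·DB·BC·C·DB·CA
    A ↦ CA
    B ↦ C
    C ↦ DB
    D ↦ BC

A->CA, B->C, C->DB, D->BC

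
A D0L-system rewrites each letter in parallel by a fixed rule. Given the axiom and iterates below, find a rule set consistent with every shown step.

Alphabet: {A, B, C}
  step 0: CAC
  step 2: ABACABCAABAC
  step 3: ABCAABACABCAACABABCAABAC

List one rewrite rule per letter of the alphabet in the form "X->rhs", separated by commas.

  step 2 ⇒ step 3: ABACABCAABAC ⇒ AB·CA·AB·AC·AB·CA·AC·AB·AB·CA·AB·AC
    A ↦ AB
    B ↦ CA
    C ↦ AC

A->AB, B->CA, C->AC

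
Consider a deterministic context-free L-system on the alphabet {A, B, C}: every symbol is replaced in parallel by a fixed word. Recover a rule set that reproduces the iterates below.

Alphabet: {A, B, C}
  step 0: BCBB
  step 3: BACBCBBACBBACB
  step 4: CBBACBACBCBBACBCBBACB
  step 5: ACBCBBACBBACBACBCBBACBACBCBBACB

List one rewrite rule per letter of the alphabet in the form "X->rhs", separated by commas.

  step 4 ⇒ step 5: CBBACBACBCBBACBCBBACB ⇒ A·CB·CB·B·A·CB·B·A·CB·A·CB·CB·B·A·CB·A·CB·CB·B·A·CB
    A ↦ B
    B ↦ CB
    C ↦ A

A->B, B->CB, C->A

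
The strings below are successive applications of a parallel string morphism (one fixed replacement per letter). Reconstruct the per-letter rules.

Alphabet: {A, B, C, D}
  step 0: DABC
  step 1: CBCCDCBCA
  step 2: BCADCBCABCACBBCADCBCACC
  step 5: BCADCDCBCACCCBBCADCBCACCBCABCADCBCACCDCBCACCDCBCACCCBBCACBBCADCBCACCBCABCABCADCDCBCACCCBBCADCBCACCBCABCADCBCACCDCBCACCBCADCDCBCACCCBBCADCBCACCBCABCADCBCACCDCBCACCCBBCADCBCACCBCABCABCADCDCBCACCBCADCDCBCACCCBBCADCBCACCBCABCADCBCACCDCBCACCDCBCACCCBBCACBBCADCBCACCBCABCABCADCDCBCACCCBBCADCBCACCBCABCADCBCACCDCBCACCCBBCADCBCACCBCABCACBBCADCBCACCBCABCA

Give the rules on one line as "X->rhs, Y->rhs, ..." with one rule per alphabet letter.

  step 1 ⇒ step 2: CBCCDCBCA ⇒ BCA·DC·BCA·BCA·CB·BCA·DC·BCA·CC
    A ↦ CC
    B ↦ DC
    C ↦ BCA
    D ↦ CB

A->CC, B->DC, C->BCA, D->CB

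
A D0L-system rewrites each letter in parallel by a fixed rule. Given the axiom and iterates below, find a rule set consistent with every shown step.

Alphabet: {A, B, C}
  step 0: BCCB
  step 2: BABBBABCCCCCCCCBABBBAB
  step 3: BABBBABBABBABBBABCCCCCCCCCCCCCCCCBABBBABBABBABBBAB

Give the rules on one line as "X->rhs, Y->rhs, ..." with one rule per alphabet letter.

A->B, B->BAB, C->CC

  step 2 ⇒ step 3: BABBBABCCCCCCCCBABBBAB ⇒ BAB·B·BAB·BAB·BAB·B·BAB·CC·CC·CC·CC·CC·CC·CC·CC·BAB·B·BAB·BAB·BAB·B·BAB
    A ↦ B
    B ↦ BAB
    C ↦ CC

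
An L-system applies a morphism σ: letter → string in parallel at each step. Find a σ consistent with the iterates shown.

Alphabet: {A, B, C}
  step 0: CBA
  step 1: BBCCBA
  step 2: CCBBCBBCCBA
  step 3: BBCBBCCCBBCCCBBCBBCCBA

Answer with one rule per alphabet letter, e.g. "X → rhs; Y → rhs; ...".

A->BA, B->C, C->BBC

  step 2 ⇒ step 3: CCBBCBBCCBA ⇒ BBC·BBC·C·C·BBC·C·C·BBC·BBC·C·BA
    A ↦ BA
    B ↦ C
    C ↦ BBC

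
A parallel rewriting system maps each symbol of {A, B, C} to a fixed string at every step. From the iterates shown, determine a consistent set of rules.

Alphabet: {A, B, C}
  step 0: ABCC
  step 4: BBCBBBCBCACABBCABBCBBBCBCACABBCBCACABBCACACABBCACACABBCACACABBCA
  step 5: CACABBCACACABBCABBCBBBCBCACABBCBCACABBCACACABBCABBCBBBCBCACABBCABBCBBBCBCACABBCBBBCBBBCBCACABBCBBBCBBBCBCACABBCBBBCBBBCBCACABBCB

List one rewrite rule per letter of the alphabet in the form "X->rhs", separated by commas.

A->CB, B->CA, C->BB

  step 4 ⇒ step 5: BBCBBBCBCACABBCABBCBBBCBCACABBCBCACABBCACACABBCACACABBCACACABBCA ⇒ CA·CA·BB·CA·CA·CA·BB·CA·BB·CB·BB·CB·CA·CA·BB·CB·CA·CA·BB·CA·CA·CA·BB·CA·BB·CB·BB·CB·CA·CA·BB·CA·BB·CB·BB·CB·CA·CA·BB·CB·BB·CB·BB·CB·CA·CA·BB·CB·BB·CB·BB·CB·CA·CA·BB·CB·BB·CB·BB·CB·CA·CA·BB·CB
    A ↦ CB
    B ↦ CA
    C ↦ BB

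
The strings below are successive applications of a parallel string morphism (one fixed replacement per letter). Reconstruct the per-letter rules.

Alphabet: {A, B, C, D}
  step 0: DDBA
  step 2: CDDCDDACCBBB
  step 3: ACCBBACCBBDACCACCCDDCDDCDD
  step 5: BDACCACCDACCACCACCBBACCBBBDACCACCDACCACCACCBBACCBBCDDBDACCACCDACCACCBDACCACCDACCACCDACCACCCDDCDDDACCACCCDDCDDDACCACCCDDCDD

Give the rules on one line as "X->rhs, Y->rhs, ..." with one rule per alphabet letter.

  step 2 ⇒ step 3: CDDCDDACCBBB ⇒ ACC·B·B·ACC·B·B·D·ACC·ACC·CDD·CDD·CDD
    A ↦ D
    B ↦ CDD
    C ↦ ACC
    D ↦ B

A->D, B->CDD, C->ACC, D->B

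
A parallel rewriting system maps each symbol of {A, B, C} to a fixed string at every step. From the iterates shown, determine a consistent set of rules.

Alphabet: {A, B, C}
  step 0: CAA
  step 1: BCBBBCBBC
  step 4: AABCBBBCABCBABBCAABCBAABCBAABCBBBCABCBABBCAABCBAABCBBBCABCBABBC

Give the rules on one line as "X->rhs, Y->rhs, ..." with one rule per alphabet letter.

  step 0 ⇒ step 1: CAA ⇒ BCB·BBC·BBC
    A ↦ BBC
    C ↦ BCB
    B ↦ A  (constrained at step 1)

A->BBC, B->A, C->BCB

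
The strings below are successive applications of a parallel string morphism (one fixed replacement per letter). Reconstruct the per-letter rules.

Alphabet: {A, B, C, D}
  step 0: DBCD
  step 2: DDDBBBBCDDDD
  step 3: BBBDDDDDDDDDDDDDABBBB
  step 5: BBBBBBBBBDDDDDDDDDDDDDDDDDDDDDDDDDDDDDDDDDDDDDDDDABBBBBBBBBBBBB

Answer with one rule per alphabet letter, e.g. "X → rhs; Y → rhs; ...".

A->CD, B->DDD, C->DA, D->B

  step 2 ⇒ step 3: DDDBBBBCDDDD ⇒ B·B·B·DDD·DDD·DDD·DDD·DA·B·B·B·B
    B ↦ DDD
    C ↦ DA
    D ↦ B
    A ↦ CD  (constrained at step 3)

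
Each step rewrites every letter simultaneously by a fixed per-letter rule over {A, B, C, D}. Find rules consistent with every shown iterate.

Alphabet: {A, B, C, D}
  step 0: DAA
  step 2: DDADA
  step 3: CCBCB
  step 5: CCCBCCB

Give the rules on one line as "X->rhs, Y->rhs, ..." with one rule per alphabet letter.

  step 2 ⇒ step 3: DDADA ⇒ C·C·B·C·B
    A ↦ B
    D ↦ C
    B ↦ DA  (constrained at step 3)
    C ↦ D  (constrained at step 3)

A->B, B->DA, C->D, D->C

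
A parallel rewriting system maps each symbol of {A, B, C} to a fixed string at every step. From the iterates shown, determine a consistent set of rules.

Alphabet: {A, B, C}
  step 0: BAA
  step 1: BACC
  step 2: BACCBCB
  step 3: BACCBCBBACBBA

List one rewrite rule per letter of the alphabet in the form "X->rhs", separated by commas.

  step 2 ⇒ step 3: BACCBCB ⇒ BA·C·CB·CB·BA·CB·BA
    A ↦ C
    B ↦ BA
    C ↦ CB

A->C, B->BA, C->CB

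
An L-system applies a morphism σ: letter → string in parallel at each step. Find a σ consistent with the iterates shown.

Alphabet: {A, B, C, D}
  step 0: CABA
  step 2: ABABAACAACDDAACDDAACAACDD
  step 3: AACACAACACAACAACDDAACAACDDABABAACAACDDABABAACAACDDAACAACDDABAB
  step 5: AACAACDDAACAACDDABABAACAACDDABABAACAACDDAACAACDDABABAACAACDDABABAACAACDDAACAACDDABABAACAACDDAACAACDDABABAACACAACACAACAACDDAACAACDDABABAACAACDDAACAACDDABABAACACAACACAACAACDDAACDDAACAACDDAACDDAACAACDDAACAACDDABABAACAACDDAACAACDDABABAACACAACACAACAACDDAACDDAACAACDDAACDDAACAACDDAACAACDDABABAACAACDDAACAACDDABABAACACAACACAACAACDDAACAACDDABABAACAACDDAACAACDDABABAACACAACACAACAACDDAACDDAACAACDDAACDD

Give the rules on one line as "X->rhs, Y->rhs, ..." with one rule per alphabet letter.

A->AAC, B->AC, C->DD, D->AB

  step 2 ⇒ step 3: ABABAACAACDDAACDDAACAACDD ⇒ AAC·AC·AAC·AC·AAC·AAC·DD·AAC·AAC·DD·AB·AB·AAC·AAC·DD·AB·AB·AAC·AAC·DD·AAC·AAC·DD·AB·AB
    A ↦ AAC
    B ↦ AC
    C ↦ DD
    D ↦ AB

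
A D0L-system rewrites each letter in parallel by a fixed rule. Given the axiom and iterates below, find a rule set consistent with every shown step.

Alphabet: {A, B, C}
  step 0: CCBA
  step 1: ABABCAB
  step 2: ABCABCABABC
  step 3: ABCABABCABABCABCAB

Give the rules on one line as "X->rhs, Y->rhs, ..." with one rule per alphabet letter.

A->AB, B->C, C->AB

  step 2 ⇒ step 3: ABCABCABABC ⇒ AB·C·AB·AB·C·AB·AB·C·AB·C·AB
    A ↦ AB
    B ↦ C
    C ↦ AB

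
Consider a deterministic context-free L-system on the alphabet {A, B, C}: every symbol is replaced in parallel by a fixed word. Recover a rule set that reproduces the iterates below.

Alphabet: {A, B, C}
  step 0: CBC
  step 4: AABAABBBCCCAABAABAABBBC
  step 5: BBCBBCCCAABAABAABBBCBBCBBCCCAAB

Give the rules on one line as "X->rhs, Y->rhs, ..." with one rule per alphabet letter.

A->B, B->C, C->AAB

  step 4 ⇒ step 5: AABAABBBCCCAABAABAABBBC ⇒ B·B·C·B·B·C·C·C·AAB·AAB·AAB·B·B·C·B·B·C·B·B·C·C·C·AAB
    A ↦ B
    B ↦ C
    C ↦ AAB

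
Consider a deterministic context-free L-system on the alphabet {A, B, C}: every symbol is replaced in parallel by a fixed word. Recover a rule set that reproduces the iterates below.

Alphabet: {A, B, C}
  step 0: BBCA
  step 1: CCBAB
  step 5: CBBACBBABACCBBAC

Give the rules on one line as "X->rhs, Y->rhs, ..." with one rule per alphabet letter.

A->B, B->C, C->BA

  step 0 ⇒ step 1: BBCA ⇒ C·C·BA·B
    A ↦ B
    B ↦ C
    C ↦ BA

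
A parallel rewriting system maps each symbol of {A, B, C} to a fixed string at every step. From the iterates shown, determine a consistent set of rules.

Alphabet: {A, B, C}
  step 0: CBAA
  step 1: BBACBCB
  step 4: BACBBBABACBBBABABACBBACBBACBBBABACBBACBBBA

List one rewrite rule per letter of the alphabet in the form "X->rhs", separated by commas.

A->CB, B->BA, C->B

  step 0 ⇒ step 1: CBAA ⇒ B·BA·CB·CB
    A ↦ CB
    B ↦ BA
    C ↦ B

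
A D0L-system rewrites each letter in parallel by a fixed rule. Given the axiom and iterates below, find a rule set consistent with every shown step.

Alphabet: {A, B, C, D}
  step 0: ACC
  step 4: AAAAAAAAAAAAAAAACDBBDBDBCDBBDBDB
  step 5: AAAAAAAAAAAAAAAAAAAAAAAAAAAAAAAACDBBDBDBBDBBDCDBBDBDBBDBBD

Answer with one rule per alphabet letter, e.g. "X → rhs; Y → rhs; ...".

  step 4 ⇒ step 5: AAAAAAAAAAAAAAAACDBBDBDBCDBBDBDB ⇒ AA·AA·AA·AA·AA·AA·AA·AA·AA·AA·AA·AA·AA·AA·AA·AA·CD·B·BD·BD·B·BD·B·BD·CD·B·BD·BD·B·BD·B·BD
    A ↦ AA
    B ↦ BD
    C ↦ CD
    D ↦ B

A->AA, B->BD, C->CD, D->B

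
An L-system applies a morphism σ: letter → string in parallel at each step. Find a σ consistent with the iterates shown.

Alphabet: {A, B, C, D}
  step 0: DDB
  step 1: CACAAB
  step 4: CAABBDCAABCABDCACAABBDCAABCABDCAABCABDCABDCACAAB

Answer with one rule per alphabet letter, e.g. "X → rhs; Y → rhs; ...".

  step 0 ⇒ step 1: DDB ⇒ CA·CA·AB
    B ↦ AB
    D ↦ CA
    A ↦ CA  (constrained at step 1)
    C ↦ BD  (constrained at step 1)

A->CA, B->AB, C->BD, D->CA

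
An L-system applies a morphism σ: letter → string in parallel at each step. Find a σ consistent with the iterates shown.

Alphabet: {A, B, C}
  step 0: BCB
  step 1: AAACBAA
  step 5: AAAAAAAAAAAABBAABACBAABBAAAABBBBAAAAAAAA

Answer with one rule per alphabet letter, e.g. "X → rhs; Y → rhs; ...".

A->B, B->AA, C->ACB

  step 0 ⇒ step 1: BCB ⇒ AA·ACB·AA
    B ↦ AA
    C ↦ ACB
    A ↦ B  (constrained at step 1)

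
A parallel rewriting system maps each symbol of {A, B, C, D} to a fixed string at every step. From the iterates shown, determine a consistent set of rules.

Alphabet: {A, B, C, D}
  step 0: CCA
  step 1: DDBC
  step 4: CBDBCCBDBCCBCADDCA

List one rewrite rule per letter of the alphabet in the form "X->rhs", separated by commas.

A->BC, B->CA, C->D, D->CB

  step 0 ⇒ step 1: CCA ⇒ D·D·BC
    A ↦ BC
    C ↦ D
    B ↦ CA  (constrained at step 1)
    D ↦ CB  (constrained at step 1)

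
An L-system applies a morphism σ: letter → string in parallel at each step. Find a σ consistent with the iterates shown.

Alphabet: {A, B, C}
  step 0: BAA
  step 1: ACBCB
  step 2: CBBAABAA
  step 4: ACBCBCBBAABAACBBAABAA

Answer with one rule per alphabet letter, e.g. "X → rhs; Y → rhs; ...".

  step 1 ⇒ step 2: ACBCB ⇒ CB·BA·A·BA·A
    A ↦ CB
    B ↦ A
    C ↦ BA

A->CB, B->A, C->BA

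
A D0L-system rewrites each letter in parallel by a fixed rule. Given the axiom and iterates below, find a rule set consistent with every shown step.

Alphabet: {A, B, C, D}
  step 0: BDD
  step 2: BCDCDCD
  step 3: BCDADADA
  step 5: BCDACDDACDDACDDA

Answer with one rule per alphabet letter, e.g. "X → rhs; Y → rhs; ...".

A->CD, B->BC, C->D, D->A

  step 2 ⇒ step 3: BCDCDCD ⇒ BC·D·A·D·A·D·A
    B ↦ BC
    C ↦ D
    D ↦ A
    A ↦ CD  (constrained at step 3)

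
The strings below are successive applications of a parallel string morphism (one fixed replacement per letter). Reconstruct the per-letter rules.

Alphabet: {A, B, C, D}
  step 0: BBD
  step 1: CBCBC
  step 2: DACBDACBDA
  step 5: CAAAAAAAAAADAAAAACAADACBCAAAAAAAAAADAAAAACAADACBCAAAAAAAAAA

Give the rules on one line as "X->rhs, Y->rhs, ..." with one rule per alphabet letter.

  step 1 ⇒ step 2: CBCBC ⇒ DA·CB·DA·CB·DA
    B ↦ CB
    C ↦ DA
    A ↦ AA  (constrained at step 2)
  step 0 ⇒ step 1: BBD ⇒ CB·CB·C
    D ↦ C

A->AA, B->CB, C->DA, D->C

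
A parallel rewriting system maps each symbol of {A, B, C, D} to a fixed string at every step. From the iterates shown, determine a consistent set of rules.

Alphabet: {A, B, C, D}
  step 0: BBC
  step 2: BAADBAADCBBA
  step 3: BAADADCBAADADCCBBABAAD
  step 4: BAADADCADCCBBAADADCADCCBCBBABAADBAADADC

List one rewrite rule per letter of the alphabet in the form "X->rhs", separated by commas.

  step 3 ⇒ step 4: BAADADCBAADADCCBBABAAD ⇒ BA·AD·AD·C·AD·C·CB·BA·AD·AD·C·AD·C·CB·CB·BA·BA·AD·BA·AD·AD·C
    A ↦ AD
    B ↦ BA
    C ↦ CB
    D ↦ C

A->AD, B->BA, C->CB, D->C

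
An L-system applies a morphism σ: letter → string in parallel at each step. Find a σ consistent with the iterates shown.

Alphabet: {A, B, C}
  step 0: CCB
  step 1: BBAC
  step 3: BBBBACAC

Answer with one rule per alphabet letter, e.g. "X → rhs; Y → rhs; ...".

  step 0 ⇒ step 1: CCB ⇒ B·B·AC
    B ↦ AC
    C ↦ B
    A ↦ B  (constrained at step 1)

A->B, B->AC, C->B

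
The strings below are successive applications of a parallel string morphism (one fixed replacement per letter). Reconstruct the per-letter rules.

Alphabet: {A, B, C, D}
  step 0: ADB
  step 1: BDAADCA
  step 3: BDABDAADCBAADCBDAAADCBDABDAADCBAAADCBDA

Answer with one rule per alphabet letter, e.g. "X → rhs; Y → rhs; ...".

  step 0 ⇒ step 1: ADB ⇒ BDA·ADC·A
    A ↦ BDA
    B ↦ A
    D ↦ ADC
    C ↦ B  (constrained at step 1)

A->BDA, B->A, C->B, D->ADC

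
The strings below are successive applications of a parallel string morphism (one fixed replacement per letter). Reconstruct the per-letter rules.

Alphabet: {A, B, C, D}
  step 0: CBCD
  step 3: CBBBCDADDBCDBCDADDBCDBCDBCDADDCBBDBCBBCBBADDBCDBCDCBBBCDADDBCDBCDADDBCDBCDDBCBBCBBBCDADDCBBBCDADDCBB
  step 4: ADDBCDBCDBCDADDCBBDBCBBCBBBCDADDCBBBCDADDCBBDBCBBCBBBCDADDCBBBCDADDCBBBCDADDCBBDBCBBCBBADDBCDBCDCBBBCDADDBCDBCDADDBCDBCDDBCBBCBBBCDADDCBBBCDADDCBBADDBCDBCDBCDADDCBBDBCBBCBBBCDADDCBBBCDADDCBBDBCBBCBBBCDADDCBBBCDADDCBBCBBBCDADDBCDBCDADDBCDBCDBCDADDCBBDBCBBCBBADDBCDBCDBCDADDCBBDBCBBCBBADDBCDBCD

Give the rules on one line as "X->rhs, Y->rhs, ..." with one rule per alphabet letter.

A->DB, B->BCD, C->ADD, D->CBB

  step 3 ⇒ step 4: CBBBCDADDBCDBCDADDBCDBCDBCDADDCBBDBCBBCBBADDBCDBCDCBBBCDADDBCDBCDADDBCDBCDDBCBBCBBBCDADDCBBBCDADDCBB ⇒ ADD·BCD·BCD·BCD·ADD·CBB·DB·CBB·CBB·BCD·ADD·CBB·BCD·ADD·CBB·DB·CBB·CBB·BCD·ADD·CBB·BCD·ADD·CBB·BCD·ADD·CBB·DB·CBB·CBB·ADD·BCD·BCD·CBB·BCD·ADD·BCD·BCD·ADD·BCD·BCD·DB·CBB·CBB·BCD·ADD·CBB·BCD·ADD·CBB·ADD·BCD·BCD·BCD·ADD·CBB·DB·CBB·CBB·BCD·ADD·CBB·BCD·ADD·CBB·DB·CBB·CBB·BCD·ADD·CBB·BCD·ADD·CBB·CBB·BCD·ADD·BCD·BCD·ADD·BCD·BCD·BCD·ADD·CBB·DB·CBB·CBB·ADD·BCD·BCD·BCD·ADD·CBB·DB·CBB·CBB·ADD·BCD·BCD
    A ↦ DB
    B ↦ BCD
    C ↦ ADD
    D ↦ CBB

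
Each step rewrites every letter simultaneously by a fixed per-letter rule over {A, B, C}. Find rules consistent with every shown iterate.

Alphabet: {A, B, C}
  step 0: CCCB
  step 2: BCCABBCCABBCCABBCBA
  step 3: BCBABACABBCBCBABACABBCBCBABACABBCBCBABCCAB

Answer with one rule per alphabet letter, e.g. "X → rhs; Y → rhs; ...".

A->CAB, B->BC, C->BA

  step 2 ⇒ step 3: BCCABBCCABBCCABBCBA ⇒ BC·BA·BA·CAB·BC·BC·BA·BA·CAB·BC·BC·BA·BA·CAB·BC·BC·BA·BC·CAB
    A ↦ CAB
    B ↦ BC
    C ↦ BA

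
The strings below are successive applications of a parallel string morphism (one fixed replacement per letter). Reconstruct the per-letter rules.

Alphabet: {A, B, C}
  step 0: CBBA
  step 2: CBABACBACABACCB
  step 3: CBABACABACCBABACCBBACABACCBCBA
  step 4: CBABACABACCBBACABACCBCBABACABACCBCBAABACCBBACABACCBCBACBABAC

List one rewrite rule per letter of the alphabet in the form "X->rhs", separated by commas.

  step 3 ⇒ step 4: CBABACABACCBABACCBBACABACCBCBA ⇒ CB·A·BAC·A·BAC·CB·BAC·A·BAC·CB·CB·A·BAC·A·BAC·CB·CB·A·A·BAC·CB·BAC·A·BAC·CB·CB·A·CB·A·BAC
    A ↦ BAC
    B ↦ A
    C ↦ CB

A->BAC, B->A, C->CB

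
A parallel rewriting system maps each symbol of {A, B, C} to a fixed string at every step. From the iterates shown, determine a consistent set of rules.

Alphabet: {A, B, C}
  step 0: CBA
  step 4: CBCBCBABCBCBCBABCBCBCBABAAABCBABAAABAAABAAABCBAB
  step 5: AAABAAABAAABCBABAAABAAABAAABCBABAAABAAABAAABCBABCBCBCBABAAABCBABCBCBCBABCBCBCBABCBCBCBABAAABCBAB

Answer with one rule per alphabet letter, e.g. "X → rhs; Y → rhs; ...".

A->CB, B->AB, C->AA

  step 4 ⇒ step 5: CBCBCBABCBCBCBABCBCBCBABAAABCBABAAABAAABAAABCBAB ⇒ AA·AB·AA·AB·AA·AB·CB·AB·AA·AB·AA·AB·AA·AB·CB·AB·AA·AB·AA·AB·AA·AB·CB·AB·CB·CB·CB·AB·AA·AB·CB·AB·CB·CB·CB·AB·CB·CB·CB·AB·CB·CB·CB·AB·AA·AB·CB·AB
    A ↦ CB
    B ↦ AB
    C ↦ AA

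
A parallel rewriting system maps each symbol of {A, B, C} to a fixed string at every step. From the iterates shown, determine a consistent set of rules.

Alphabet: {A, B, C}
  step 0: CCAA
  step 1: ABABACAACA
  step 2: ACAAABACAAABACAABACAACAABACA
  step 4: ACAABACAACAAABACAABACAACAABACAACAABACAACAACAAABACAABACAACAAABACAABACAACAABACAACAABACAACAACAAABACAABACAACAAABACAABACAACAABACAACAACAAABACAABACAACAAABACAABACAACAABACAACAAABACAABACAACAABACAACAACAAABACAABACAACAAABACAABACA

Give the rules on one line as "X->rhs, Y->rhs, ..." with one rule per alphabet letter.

  step 1 ⇒ step 2: ABABACAACA ⇒ ACA·AAB·ACA·AAB·ACA·AB·ACA·ACA·AB·ACA
    A ↦ ACA
    B ↦ AAB
    C ↦ AB

A->ACA, B->AAB, C->AB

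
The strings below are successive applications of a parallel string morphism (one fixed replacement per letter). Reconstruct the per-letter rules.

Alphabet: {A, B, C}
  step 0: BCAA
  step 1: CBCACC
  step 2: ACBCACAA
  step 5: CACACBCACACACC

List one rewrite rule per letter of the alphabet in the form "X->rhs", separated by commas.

  step 1 ⇒ step 2: CBCACC ⇒ A·CBC·A·C·A·A
    A ↦ C
    B ↦ CBC
    C ↦ A

A->C, B->CBC, C->A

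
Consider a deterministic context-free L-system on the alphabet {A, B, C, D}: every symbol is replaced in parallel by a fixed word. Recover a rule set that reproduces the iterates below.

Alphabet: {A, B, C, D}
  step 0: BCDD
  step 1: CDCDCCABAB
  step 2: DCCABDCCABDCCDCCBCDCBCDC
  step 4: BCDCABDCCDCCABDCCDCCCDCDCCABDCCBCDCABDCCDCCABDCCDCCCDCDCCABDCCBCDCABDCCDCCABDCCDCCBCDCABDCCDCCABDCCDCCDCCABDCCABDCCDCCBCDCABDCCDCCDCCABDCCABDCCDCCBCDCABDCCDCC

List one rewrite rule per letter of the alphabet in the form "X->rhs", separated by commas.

A->B, B->CDC, C->DCC, D->AB

  step 1 ⇒ step 2: CDCDCCABAB ⇒ DCC·AB·DCC·AB·DCC·DCC·B·CDC·B·CDC
    A ↦ B
    B ↦ CDC
    C ↦ DCC
    D ↦ AB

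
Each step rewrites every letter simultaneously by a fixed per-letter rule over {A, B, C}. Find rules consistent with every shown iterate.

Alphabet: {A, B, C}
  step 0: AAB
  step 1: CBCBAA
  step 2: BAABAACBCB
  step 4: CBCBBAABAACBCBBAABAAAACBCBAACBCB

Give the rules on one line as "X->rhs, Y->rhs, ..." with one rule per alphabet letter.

  step 1 ⇒ step 2: CBCBAA ⇒ B·AA·B·AA·CB·CB
    A ↦ CB
    B ↦ AA
    C ↦ B

A->CB, B->AA, C->B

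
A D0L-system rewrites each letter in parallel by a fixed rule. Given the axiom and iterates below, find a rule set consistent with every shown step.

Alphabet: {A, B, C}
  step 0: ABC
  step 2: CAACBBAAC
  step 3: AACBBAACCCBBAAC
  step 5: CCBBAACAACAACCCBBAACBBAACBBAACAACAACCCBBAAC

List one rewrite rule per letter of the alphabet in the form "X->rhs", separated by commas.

  step 2 ⇒ step 3: CAACBBAAC ⇒ AAC·B·B·AAC·C·C·B·B·AAC
    A ↦ B
    B ↦ C
    C ↦ AAC

A->B, B->C, C->AAC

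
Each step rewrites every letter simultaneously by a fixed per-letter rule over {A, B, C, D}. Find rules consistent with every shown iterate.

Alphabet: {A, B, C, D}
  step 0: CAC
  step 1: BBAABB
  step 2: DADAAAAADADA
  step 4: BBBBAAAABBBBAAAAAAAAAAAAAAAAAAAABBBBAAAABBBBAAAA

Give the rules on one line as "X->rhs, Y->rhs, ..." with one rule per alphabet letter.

  step 1 ⇒ step 2: BBAABB ⇒ DA·DA·AA·AA·DA·DA
    A ↦ AA
    B ↦ DA
  step 0 ⇒ step 1: CAC ⇒ BB·AA·BB
    C ↦ BB
    D ↦ CC  (constrained at step 2)

A->AA, B->DA, C->BB, D->CC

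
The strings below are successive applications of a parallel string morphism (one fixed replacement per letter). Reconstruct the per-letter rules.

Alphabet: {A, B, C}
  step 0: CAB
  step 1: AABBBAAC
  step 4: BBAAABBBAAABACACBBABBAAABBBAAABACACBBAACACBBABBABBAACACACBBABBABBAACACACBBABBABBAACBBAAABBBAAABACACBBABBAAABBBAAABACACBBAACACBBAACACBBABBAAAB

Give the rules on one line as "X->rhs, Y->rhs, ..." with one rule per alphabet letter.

A->BBA, B->AC, C->AAB

  step 0 ⇒ step 1: CAB ⇒ AAB·BBA·AC
    A ↦ BBA
    B ↦ AC
    C ↦ AAB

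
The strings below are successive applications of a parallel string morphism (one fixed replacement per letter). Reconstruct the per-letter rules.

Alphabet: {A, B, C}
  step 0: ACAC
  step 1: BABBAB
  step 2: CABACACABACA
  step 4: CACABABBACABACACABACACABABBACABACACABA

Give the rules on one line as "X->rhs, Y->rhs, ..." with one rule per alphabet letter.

  step 1 ⇒ step 2: BABBAB ⇒ CA·BA·CA·CA·BA·CA
    A ↦ BA
    B ↦ CA
  step 0 ⇒ step 1: ACAC ⇒ BA·B·BA·B
    C ↦ B

A->BA, B->CA, C->B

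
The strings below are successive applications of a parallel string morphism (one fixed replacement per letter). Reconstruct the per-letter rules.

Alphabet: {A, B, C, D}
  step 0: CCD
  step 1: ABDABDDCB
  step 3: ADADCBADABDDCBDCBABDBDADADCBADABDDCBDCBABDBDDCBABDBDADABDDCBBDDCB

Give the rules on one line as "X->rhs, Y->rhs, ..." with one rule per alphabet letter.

A->ADA, B->BD, C->ABD, D->DCB

  step 0 ⇒ step 1: CCD ⇒ ABD·ABD·DCB
    C ↦ ABD
    D ↦ DCB
    A ↦ ADA  (constrained at step 1)
    B ↦ BD  (constrained at step 1)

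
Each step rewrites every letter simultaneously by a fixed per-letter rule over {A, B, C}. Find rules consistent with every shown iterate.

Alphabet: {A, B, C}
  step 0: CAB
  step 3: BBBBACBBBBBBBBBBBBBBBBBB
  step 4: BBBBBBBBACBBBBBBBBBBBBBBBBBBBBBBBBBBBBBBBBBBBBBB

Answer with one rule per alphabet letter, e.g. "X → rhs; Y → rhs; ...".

A->ACB, B->BB, C->B

  step 3 ⇒ step 4: BBBBACBBBBBBBBBBBBBBBBBB ⇒ BB·BB·BB·BB·ACB·B·BB·BB·BB·BB·BB·BB·BB·BB·BB·BB·BB·BB·BB·BB·BB·BB·BB·BB
    A ↦ ACB
    B ↦ BB
    C ↦ B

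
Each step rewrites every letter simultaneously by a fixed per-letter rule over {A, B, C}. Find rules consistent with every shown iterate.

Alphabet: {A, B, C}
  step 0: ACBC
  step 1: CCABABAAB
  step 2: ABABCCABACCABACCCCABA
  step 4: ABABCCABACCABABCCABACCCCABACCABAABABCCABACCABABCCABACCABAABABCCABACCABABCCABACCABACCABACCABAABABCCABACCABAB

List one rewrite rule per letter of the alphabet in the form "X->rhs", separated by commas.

  step 1 ⇒ step 2: CCABABAAB ⇒ AB·AB·CC·ABA·CC·ABA·CC·CC·ABA
    A ↦ CC
    B ↦ ABA
    C ↦ AB

A->CC, B->ABA, C->AB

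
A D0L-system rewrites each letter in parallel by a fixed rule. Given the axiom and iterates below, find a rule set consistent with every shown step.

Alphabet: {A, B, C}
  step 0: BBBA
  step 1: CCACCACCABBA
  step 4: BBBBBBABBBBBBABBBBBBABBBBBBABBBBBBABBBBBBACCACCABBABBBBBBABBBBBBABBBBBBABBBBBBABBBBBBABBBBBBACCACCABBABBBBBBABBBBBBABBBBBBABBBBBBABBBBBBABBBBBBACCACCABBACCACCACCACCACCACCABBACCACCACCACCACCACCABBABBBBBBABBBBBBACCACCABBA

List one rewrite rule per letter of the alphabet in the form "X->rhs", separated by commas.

A->BBA, B->CCA, C->BB

  step 0 ⇒ step 1: BBBA ⇒ CCA·CCA·CCA·BBA
    A ↦ BBA
    B ↦ CCA
    C ↦ BB  (constrained at step 1)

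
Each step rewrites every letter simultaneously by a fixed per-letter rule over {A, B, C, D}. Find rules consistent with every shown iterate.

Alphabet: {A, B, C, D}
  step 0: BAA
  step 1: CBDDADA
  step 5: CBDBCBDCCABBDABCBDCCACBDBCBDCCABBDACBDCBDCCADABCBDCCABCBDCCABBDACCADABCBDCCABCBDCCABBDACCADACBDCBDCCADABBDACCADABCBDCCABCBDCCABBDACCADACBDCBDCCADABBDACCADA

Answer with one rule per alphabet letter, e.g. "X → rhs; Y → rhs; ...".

A->DA, B->CBD, C->B, D->CCA

  step 0 ⇒ step 1: BAA ⇒ CBD·DA·DA
    A ↦ DA
    B ↦ CBD
    C ↦ B  (constrained at step 1)
    D ↦ CCA  (constrained at step 1)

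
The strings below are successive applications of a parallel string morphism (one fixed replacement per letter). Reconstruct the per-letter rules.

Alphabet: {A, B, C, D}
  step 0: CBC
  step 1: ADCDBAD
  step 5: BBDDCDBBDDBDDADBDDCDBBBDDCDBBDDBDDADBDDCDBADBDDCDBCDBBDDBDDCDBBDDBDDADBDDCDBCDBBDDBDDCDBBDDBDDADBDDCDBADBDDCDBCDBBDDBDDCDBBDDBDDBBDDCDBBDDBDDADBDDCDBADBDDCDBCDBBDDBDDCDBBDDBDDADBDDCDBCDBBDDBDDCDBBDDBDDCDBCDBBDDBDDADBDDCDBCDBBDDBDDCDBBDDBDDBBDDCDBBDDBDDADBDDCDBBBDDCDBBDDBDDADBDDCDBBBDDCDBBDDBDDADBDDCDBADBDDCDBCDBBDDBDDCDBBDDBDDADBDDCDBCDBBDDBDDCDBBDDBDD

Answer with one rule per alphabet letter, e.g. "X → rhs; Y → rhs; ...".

  step 0 ⇒ step 1: CBC ⇒ AD·CDB·AD
    B ↦ CDB
    C ↦ AD
    A ↦ B  (constrained at step 1)
    D ↦ BDD  (constrained at step 1)

A->B, B->CDB, C->AD, D->BDD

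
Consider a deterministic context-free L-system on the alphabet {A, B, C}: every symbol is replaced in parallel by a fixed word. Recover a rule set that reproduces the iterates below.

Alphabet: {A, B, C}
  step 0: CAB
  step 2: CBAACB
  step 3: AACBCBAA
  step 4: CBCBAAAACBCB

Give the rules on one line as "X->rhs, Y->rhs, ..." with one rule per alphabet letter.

A->CB, B->A, C->A

  step 3 ⇒ step 4: AACBCBAA ⇒ CB·CB·A·A·A·A·CB·CB
    A ↦ CB
    B ↦ A
    C ↦ A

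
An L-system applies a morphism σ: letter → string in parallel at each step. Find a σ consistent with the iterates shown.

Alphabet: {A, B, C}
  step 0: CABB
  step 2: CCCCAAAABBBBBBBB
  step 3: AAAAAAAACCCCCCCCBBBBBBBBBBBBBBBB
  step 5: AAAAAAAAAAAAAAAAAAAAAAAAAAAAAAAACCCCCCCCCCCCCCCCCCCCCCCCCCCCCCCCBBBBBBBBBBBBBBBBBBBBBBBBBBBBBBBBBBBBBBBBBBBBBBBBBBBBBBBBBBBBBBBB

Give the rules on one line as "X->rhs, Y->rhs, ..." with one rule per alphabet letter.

  step 2 ⇒ step 3: CCCCAAAABBBBBBBB ⇒ AA·AA·AA·AA·CC·CC·CC·CC·BB·BB·BB·BB·BB·BB·BB·BB
    A ↦ CC
    B ↦ BB
    C ↦ AA

A->CC, B->BB, C->AA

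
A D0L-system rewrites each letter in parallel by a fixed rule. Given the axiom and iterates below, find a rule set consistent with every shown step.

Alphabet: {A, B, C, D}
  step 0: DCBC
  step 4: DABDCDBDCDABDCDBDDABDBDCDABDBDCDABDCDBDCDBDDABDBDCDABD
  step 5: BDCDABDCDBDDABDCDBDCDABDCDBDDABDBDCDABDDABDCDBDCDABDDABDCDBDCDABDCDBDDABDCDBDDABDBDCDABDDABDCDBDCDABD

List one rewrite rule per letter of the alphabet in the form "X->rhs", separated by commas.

  step 4 ⇒ step 5: DABDCDBDCDABDCDBDDABDBDCDABDBDCDABDCDBDCDBDDABDBDCDABD ⇒ BD·C·DA·BD·CD·BD·DA·BD·CD·BD·C·DA·BD·CD·BD·DA·BD·BD·C·DA·BD·DA·BD·CD·BD·C·DA·BD·DA·BD·CD·BD·C·DA·BD·CD·BD·DA·BD·CD·BD·DA·BD·BD·C·DA·BD·DA·BD·CD·BD·C·DA·BD
    A ↦ C
    B ↦ DA
    C ↦ CD
    D ↦ BD

A->C, B->DA, C->CD, D->BD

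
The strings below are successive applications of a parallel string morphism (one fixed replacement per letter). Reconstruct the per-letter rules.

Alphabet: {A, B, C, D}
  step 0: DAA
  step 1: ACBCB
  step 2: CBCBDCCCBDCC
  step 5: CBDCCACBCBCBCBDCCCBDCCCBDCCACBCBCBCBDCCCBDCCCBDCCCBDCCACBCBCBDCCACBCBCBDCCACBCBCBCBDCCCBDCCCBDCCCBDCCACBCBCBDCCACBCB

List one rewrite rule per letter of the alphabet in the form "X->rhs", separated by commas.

A->CB, B->DCC, C->CB, D->A

  step 1 ⇒ step 2: ACBCB ⇒ CB·CB·DCC·CB·DCC
    A ↦ CB
    B ↦ DCC
    C ↦ CB
  step 0 ⇒ step 1: DAA ⇒ A·CB·CB
    D ↦ A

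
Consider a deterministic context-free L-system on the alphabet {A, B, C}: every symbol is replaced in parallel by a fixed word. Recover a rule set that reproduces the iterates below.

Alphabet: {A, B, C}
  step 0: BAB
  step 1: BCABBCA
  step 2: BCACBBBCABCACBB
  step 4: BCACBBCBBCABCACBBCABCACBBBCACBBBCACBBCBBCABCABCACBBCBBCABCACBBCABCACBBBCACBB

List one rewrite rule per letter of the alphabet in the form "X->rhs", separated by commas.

  step 1 ⇒ step 2: BCABBCA ⇒ BCA·CB·B·BCA·BCA·CB·B
    A ↦ B
    B ↦ BCA
    C ↦ CB

A->B, B->BCA, C->CB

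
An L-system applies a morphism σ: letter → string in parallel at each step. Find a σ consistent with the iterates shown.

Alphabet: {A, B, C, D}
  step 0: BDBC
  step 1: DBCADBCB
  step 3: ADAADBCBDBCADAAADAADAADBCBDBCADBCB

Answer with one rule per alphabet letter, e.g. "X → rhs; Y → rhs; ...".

A->ADA, B->DBC, C->B, D->A

  step 0 ⇒ step 1: BDBC ⇒ DBC·A·DBC·B
    B ↦ DBC
    C ↦ B
    D ↦ A
    A ↦ ADA  (constrained at step 1)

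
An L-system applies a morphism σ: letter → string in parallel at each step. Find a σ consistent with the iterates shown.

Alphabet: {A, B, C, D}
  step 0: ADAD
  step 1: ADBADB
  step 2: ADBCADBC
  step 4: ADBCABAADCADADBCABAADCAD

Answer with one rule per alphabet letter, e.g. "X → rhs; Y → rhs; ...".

  step 1 ⇒ step 2: ADBADB ⇒ AD·B·C·AD·B·C
    A ↦ AD
    B ↦ C
    D ↦ B
    C ↦ ABA  (constrained at step 2)

A->AD, B->C, C->ABA, D->B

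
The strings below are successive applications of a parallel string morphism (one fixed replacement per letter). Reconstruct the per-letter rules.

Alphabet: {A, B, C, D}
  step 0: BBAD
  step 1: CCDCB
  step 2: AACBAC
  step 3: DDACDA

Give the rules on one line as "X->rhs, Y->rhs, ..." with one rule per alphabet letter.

A->D, B->C, C->A, D->CB

  step 2 ⇒ step 3: AACBAC ⇒ D·D·A·C·D·A
    A ↦ D
    B ↦ C
    C ↦ A
  step 0 ⇒ step 1: BBAD ⇒ C·C·D·CB
    D ↦ CB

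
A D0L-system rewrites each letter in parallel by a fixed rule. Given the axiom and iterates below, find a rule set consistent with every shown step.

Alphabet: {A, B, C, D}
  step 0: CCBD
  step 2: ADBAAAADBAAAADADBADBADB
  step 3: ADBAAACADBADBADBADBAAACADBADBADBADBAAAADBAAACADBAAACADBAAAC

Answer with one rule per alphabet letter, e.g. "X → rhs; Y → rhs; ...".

  step 2 ⇒ step 3: ADBAAAADBAAAADADBADBADB ⇒ ADB·AAA·C·ADB·ADB·ADB·ADB·AAA·C·ADB·ADB·ADB·ADB·AAA·ADB·AAA·C·ADB·AAA·C·ADB·AAA·C
    A ↦ ADB
    B ↦ C
    D ↦ AAA
    C ↦ AD  (constrained at step 0)

A->ADB, B->C, C->AD, D->AAA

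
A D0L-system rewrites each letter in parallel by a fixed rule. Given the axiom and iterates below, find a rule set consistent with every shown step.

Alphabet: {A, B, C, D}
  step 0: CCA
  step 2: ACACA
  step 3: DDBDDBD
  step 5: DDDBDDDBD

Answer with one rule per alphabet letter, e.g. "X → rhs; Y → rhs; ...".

  step 2 ⇒ step 3: ACACA ⇒ D·DB·D·DB·D
    A ↦ D
    C ↦ DB
    B ↦ C  (constrained at step 3)
    D ↦ A  (constrained at step 3)

A->D, B->C, C->DB, D->A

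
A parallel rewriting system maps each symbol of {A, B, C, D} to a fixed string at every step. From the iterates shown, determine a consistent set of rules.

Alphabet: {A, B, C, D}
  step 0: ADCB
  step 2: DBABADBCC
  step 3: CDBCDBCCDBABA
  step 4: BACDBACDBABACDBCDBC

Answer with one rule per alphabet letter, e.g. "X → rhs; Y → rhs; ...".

A->BC, B->D, C->BA, D->C

  step 3 ⇒ step 4: CDBCDBCCDBABA ⇒ BA·C·D·BA·C·D·BA·BA·C·D·BC·D·BC
    A ↦ BC
    B ↦ D
    C ↦ BA
    D ↦ C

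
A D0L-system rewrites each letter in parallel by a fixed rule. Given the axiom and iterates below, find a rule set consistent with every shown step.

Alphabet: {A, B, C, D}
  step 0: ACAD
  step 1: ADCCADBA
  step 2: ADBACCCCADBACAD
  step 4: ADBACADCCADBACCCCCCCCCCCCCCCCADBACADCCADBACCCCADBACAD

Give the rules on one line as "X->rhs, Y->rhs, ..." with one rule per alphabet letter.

A->AD, B->C, C->CC, D->BA

  step 1 ⇒ step 2: ADCCADBA ⇒ AD·BA·CC·CC·AD·BA·C·AD
    A ↦ AD
    B ↦ C
    C ↦ CC
    D ↦ BA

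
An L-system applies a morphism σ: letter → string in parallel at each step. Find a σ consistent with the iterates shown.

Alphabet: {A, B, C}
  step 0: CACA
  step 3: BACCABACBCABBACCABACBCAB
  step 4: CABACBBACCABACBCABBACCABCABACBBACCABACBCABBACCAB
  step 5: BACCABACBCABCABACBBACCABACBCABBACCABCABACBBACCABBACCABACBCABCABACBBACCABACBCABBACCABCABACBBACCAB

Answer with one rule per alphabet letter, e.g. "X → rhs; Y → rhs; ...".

A->AC, B->CAB, C->B

  step 4 ⇒ step 5: CABACBBACCABACBCABBACCABCABACBBACCABACBCABBACCAB ⇒ B·AC·CAB·AC·B·CAB·CAB·AC·B·B·AC·CAB·AC·B·CAB·B·AC·CAB·CAB·AC·B·B·AC·CAB·B·AC·CAB·AC·B·CAB·CAB·AC·B·B·AC·CAB·AC·B·CAB·B·AC·CAB·CAB·AC·B·B·AC·CAB
    A ↦ AC
    B ↦ CAB
    C ↦ B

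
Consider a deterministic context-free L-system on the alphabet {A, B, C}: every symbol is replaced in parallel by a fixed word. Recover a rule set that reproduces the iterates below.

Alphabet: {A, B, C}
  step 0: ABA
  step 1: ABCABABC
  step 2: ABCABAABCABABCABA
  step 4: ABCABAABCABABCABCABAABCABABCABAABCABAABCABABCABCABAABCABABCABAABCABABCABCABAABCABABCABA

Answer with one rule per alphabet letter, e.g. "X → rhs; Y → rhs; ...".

  step 1 ⇒ step 2: ABCABABC ⇒ ABC·AB·A·ABC·AB·ABC·AB·A
    A ↦ ABC
    B ↦ AB
    C ↦ A

A->ABC, B->AB, C->A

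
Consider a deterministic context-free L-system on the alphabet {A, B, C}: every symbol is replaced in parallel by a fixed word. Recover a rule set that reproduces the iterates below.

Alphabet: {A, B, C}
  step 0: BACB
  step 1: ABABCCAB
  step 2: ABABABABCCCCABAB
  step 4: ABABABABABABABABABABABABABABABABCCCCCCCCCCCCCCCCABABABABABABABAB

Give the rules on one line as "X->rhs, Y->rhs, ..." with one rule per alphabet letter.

  step 1 ⇒ step 2: ABABCCAB ⇒ AB·AB·AB·AB·CC·CC·AB·AB
    A ↦ AB
    B ↦ AB
    C ↦ CC

A->AB, B->AB, C->CC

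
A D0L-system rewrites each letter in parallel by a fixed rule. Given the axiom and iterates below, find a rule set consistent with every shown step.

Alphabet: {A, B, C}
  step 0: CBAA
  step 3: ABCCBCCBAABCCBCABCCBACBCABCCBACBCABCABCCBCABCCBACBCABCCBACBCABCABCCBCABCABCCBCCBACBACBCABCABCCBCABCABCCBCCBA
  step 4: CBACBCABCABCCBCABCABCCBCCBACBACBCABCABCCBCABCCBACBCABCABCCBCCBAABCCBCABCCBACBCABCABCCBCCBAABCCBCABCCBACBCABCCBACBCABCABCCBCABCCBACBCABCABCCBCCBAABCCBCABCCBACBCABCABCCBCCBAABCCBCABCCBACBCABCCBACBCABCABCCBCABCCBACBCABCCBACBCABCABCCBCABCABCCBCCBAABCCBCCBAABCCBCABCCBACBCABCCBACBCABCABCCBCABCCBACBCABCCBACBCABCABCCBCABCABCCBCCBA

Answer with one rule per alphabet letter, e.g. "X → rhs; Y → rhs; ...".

A->CBA, B->CBC, C->ABC

  step 3 ⇒ step 4: ABCCBCCBAABCCBCABCCBACBCABCCBACBCABCABCCBCABCCBACBCABCCBACBCABCABCCBCABCABCCBCCBACBACBCABCABCCBCABCABCCBCCBA ⇒ CBA·CBC·ABC·ABC·CBC·ABC·ABC·CBC·CBA·CBA·CBC·ABC·ABC·CBC·ABC·CBA·CBC·ABC·ABC·CBC·CBA·ABC·CBC·ABC·CBA·CBC·ABC·ABC·CBC·CBA·ABC·CBC·ABC·CBA·CBC·ABC·CBA·CBC·ABC·ABC·CBC·ABC·CBA·CBC·ABC·ABC·CBC·CBA·ABC·CBC·ABC·CBA·CBC·ABC·ABC·CBC·CBA·ABC·CBC·ABC·CBA·CBC·ABC·CBA·CBC·ABC·ABC·CBC·ABC·CBA·CBC·ABC·CBA·CBC·ABC·ABC·CBC·ABC·ABC·CBC·CBA·ABC·CBC·CBA·ABC·CBC·ABC·CBA·CBC·ABC·CBA·CBC·ABC·ABC·CBC·ABC·CBA·CBC·ABC·CBA·CBC·ABC·ABC·CBC·ABC·ABC·CBC·CBA
    A ↦ CBA
    B ↦ CBC
    C ↦ ABC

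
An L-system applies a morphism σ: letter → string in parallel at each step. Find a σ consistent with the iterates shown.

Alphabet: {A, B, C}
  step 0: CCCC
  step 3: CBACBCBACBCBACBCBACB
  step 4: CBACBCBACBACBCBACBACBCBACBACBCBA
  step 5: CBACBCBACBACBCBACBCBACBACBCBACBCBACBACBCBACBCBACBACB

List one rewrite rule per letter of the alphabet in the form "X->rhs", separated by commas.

A->CB, B->A, C->CB

  step 4 ⇒ step 5: CBACBCBACBACBCBACBACBCBACBACBCBA ⇒ CB·A·CB·CB·A·CB·A·CB·CB·A·CB·CB·A·CB·A·CB·CB·A·CB·CB·A·CB·A·CB·CB·A·CB·CB·A·CB·A·CB
    A ↦ CB
    B ↦ A
    C ↦ CB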